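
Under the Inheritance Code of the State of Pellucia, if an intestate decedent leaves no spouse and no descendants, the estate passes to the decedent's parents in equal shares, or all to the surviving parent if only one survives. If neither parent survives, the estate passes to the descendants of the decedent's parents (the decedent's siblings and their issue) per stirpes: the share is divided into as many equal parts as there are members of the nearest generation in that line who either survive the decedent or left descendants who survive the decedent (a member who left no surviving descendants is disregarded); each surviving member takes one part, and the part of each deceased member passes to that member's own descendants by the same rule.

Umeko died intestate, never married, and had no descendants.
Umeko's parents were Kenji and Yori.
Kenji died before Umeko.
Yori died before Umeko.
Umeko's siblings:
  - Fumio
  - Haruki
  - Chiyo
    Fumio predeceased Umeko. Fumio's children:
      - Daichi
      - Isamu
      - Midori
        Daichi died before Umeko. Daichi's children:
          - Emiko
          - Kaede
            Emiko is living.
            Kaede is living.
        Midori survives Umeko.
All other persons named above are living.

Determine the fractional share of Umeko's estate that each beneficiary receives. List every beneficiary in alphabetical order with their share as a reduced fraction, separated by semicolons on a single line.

Neither parent survives and there are no descendants, so the estate passes to Umeko's siblings and their issue per stirpes.
The estate is divided into 3 equal shares of 1/3 among Fumio, Haruki, Chiyo.
Fumio predeceased; the 1/3 allotted to Fumio's branch passes to Fumio's issue by representation.
The 1/3 is divided into 3 equal shares of 1/9 among Daichi, Isamu, Midori.
Daichi predeceased; the 1/9 allotted to Daichi's branch passes to Daichi's issue by representation.
The 1/9 is divided into 2 equal shares of 1/18 among Emiko, Kaede.
Emiko is living and takes 1/18.
Kaede is living and takes 1/18.
Isamu is living and takes 1/9.
Midori is living and takes 1/9.
Haruki is living and takes 1/3.
Chiyo is living and takes 1/3.

Chiyo 1/3; Emiko 1/18; Haruki 1/3; Isamu 1/9; Kaede 1/18; Midori 1/9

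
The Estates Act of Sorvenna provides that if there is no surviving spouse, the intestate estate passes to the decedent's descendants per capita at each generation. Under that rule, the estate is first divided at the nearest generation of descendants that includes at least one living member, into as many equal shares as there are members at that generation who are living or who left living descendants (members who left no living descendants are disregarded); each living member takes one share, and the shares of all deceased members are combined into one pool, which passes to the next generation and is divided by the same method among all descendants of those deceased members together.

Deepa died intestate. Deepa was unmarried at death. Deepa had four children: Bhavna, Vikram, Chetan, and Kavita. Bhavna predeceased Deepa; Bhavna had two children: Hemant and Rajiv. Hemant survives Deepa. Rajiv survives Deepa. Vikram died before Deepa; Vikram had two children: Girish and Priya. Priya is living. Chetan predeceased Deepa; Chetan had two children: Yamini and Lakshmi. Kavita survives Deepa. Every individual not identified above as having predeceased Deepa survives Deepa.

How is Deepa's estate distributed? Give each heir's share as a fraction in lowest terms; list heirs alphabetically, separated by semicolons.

There is no surviving spouse, so the entire estate passes to Deepa's descendants per capita at each generation.
At generation 1 (Bhavna, Vikram, Chetan, Kavita) there are 4 shares of (1)/4 = 1/4 each.
Living: Kavita — each takes 1/4.
Deceased: Bhavna, Vikram, and Chetan. Their combined 3/4 is pooled and carried to generation 2.
At generation 2 (Hemant, Rajiv, Girish, Priya, Yamini, Lakshmi) there are 6 shares of (3/4)/6 = 1/8 each.
Living: Hemant, Rajiv, Girish, Priya, Yamini, and Lakshmi — each takes 1/8.

Girish 1/8; Hemant 1/8; Kavita 1/4; Lakshmi 1/8; Priya 1/8; Rajiv 1/8; Yamini 1/8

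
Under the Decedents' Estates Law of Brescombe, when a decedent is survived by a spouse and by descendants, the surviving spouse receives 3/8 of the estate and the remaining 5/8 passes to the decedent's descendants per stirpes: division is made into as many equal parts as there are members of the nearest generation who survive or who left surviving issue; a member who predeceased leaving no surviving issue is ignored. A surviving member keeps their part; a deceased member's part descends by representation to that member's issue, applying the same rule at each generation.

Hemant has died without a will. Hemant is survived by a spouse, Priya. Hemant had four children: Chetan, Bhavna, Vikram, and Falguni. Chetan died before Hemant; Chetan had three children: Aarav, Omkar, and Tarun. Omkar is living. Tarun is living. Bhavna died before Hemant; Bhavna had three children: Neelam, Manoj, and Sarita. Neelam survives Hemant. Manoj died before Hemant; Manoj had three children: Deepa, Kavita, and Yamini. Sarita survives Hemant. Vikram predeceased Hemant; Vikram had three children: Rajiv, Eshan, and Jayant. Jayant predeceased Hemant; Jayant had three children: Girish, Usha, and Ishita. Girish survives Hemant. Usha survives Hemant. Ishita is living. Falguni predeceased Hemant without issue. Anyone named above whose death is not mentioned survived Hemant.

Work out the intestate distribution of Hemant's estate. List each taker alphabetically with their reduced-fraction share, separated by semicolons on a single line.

Aarav 5/72; Deepa 5/216; Eshan 5/72; Girish 5/216; Ishita 5/216; Kavita 5/216; Neelam 5/72; Omkar 5/72; Priya 3/8; Rajiv 5/72; Sarita 5/72; Tarun 5/72; Usha 5/216; Yamini 5/216

Priya, as surviving spouse, takes 3/8.
The remaining 5/8 passes to Hemant's descendants per stirpes.
Falguni left no surviving issue, so that branch lapses and is disregarded.
The 5/8 is divided into 3 equal shares of 5/24 among Chetan, Bhavna, Vikram.
Chetan predeceased; the 5/24 allotted to Chetan's branch passes to Chetan's issue by representation.
The 5/24 is divided into 3 equal shares of 5/72 among Aarav, Omkar, Tarun.
Aarav is living and takes 5/72.
Omkar is living and takes 5/72.
Tarun is living and takes 5/72.
Bhavna predeceased; the 5/24 allotted to Bhavna's branch passes to Bhavna's issue by representation.
The 5/24 is divided into 3 equal shares of 5/72 among Neelam, Manoj, Sarita.
Neelam is living and takes 5/72.
Manoj predeceased; the 5/72 allotted to Manoj's branch passes to Manoj's issue by representation.
The 5/72 is divided into 3 equal shares of 5/216 among Deepa, Kavita, Yamini.
Deepa is living and takes 5/216.
Kavita is living and takes 5/216.
Yamini is living and takes 5/216.
Sarita is living and takes 5/72.
Vikram predeceased; the 5/24 allotted to Vikram's branch passes to Vikram's issue by representation.
The 5/24 is divided into 3 equal shares of 5/72 among Rajiv, Eshan, Jayant.
Rajiv is living and takes 5/72.
Eshan is living and takes 5/72.
Jayant predeceased; the 5/72 allotted to Jayant's branch passes to Jayant's issue by representation.
The 5/72 is divided into 3 equal shares of 5/216 among Girish, Usha, Ishita.
Girish is living and takes 5/216.
Usha is living and takes 5/216.
Ishita is living and takes 5/216.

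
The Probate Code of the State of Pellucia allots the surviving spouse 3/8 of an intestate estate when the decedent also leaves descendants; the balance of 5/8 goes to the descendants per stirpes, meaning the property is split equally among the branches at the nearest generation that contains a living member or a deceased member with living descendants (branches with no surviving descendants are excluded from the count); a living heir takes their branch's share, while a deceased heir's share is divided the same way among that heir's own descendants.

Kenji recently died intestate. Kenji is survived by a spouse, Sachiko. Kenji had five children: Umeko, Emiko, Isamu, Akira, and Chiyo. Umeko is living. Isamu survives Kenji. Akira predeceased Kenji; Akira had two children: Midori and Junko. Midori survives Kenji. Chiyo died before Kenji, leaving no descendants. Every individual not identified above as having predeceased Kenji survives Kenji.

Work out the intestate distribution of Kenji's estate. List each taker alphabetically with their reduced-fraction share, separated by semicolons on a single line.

Emiko 5/32; Isamu 5/32; Junko 5/64; Midori 5/64; Sachiko 3/8; Umeko 5/32

Sachiko, as surviving spouse, takes 3/8.
The remaining 5/8 passes to Kenji's descendants per stirpes.
Chiyo left no surviving issue, so that branch lapses and is disregarded.
The 5/8 is divided into 4 equal shares of 5/32 among Umeko, Emiko, Isamu, Akira.
Umeko is living and takes 5/32.
Emiko is living and takes 5/32.
Isamu is living and takes 5/32.
Akira predeceased; the 5/32 allotted to Akira's branch passes to Akira's issue by representation.
The 5/32 is divided into 2 equal shares of 5/64 among Midori, Junko.
Midori is living and takes 5/64.
Junko is living and takes 5/64.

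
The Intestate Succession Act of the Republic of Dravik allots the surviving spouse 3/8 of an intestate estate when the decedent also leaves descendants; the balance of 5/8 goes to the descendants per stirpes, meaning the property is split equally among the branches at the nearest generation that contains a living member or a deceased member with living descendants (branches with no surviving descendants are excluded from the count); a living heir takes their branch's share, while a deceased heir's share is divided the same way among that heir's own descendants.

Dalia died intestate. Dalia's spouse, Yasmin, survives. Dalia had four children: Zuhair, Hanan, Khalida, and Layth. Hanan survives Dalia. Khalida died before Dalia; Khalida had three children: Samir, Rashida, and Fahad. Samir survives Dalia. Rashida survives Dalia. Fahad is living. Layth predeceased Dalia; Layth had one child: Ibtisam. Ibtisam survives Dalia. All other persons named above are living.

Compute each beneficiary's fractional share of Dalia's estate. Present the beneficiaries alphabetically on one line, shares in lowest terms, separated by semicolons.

Fahad 5/96; Hanan 5/32; Ibtisam 5/32; Rashida 5/96; Samir 5/96; Yasmin 3/8; Zuhair 5/32

Yasmin, as surviving spouse, takes 3/8.
The remaining 5/8 passes to Dalia's descendants per stirpes.
The 5/8 is divided into 4 equal shares of 5/32 among Zuhair, Hanan, Khalida, Layth.
Zuhair is living and takes 5/32.
Hanan is living and takes 5/32.
Khalida predeceased; the 5/32 allotted to Khalida's branch passes to Khalida's issue by representation.
The 5/32 is divided into 3 equal shares of 5/96 among Samir, Rashida, Fahad.
Samir is living and takes 5/96.
Rashida is living and takes 5/96.
Fahad is living and takes 5/96.
Layth predeceased; the 5/32 allotted to Layth's branch passes to Layth's issue by representation.
Ibtisam is the sole taker at this level and receives the full 5/32.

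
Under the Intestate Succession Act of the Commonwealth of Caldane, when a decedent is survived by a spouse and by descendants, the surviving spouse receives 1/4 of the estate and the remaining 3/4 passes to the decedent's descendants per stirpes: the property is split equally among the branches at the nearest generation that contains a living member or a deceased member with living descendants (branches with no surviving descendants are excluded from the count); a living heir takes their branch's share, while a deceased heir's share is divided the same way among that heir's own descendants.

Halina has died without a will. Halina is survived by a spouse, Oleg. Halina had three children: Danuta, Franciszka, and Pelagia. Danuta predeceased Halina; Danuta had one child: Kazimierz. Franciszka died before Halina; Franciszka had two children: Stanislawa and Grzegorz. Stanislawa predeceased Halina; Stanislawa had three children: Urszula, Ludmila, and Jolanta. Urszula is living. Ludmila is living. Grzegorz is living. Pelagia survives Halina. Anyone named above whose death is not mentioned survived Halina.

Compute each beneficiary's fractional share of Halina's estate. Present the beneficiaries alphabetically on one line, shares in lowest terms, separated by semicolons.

Grzegorz 1/8; Jolanta 1/24; Kazimierz 1/4; Ludmila 1/24; Oleg 1/4; Pelagia 1/4; Urszula 1/24

Oleg, as surviving spouse, takes 1/4.
The remaining 3/4 passes to Halina's descendants per stirpes.
The 3/4 is divided into 3 equal shares of 1/4 among Danuta, Franciszka, Pelagia.
Danuta predeceased; the 1/4 allotted to Danuta's branch passes to Danuta's issue by representation.
Kazimierz is the sole taker at this level and receives the full 1/4.
Franciszka predeceased; the 1/4 allotted to Franciszka's branch passes to Franciszka's issue by representation.
The 1/4 is divided into 2 equal shares of 1/8 among Stanislawa, Grzegorz.
Stanislawa predeceased; the 1/8 allotted to Stanislawa's branch passes to Stanislawa's issue by representation.
The 1/8 is divided into 3 equal shares of 1/24 among Urszula, Ludmila, Jolanta.
Urszula is living and takes 1/24.
Ludmila is living and takes 1/24.
Jolanta is living and takes 1/24.
Grzegorz is living and takes 1/8.
Pelagia is living and takes 1/4.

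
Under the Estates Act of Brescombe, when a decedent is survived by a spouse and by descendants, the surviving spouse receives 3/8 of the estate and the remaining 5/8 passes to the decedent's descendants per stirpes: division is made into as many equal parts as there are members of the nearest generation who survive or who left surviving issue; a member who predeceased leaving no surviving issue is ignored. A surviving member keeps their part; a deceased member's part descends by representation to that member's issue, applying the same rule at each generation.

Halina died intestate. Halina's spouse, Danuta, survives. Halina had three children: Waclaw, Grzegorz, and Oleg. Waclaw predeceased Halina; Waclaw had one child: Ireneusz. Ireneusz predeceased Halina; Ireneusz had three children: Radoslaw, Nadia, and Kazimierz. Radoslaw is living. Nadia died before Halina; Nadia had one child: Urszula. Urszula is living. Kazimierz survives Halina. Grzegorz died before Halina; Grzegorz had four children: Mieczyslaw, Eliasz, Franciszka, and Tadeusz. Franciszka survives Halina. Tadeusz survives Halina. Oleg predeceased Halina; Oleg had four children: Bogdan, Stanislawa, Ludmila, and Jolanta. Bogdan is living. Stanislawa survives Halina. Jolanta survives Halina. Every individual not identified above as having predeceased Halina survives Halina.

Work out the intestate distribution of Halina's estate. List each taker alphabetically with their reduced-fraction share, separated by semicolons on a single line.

Bogdan 5/96; Danuta 3/8; Eliasz 5/96; Franciszka 5/96; Jolanta 5/96; Kazimierz 5/72; Ludmila 5/96; Mieczyslaw 5/96; Radoslaw 5/72; Stanislawa 5/96; Tadeusz 5/96; Urszula 5/72

Danuta, as surviving spouse, takes 3/8.
The remaining 5/8 passes to Halina's descendants per stirpes.
The 5/8 is divided into 3 equal shares of 5/24 among Waclaw, Grzegorz, Oleg.
Waclaw predeceased; the 5/24 allotted to Waclaw's branch passes to Waclaw's issue by representation.
Ireneusz's line is the sole branch at this level, so the full 5/24 passes to Ireneusz's issue by representation.
The 5/24 is divided into 3 equal shares of 5/72 among Radoslaw, Nadia, Kazimierz.
Radoslaw is living and takes 5/72.
Nadia predeceased; the 5/72 allotted to Nadia's branch passes to Nadia's issue by representation.
Urszula is the sole taker at this level and receives the full 5/72.
Kazimierz is living and takes 5/72.
Grzegorz predeceased; the 5/24 allotted to Grzegorz's branch passes to Grzegorz's issue by representation.
The 5/24 is divided into 4 equal shares of 5/96 among Mieczyslaw, Eliasz, Franciszka, Tadeusz.
Mieczyslaw is living and takes 5/96.
Eliasz is living and takes 5/96.
Franciszka is living and takes 5/96.
Tadeusz is living and takes 5/96.
Oleg predeceased; the 5/24 allotted to Oleg's branch passes to Oleg's issue by representation.
The 5/24 is divided into 4 equal shares of 5/96 among Bogdan, Stanislawa, Ludmila, Jolanta.
Bogdan is living and takes 5/96.
Stanislawa is living and takes 5/96.
Ludmila is living and takes 5/96.
Jolanta is living and takes 5/96.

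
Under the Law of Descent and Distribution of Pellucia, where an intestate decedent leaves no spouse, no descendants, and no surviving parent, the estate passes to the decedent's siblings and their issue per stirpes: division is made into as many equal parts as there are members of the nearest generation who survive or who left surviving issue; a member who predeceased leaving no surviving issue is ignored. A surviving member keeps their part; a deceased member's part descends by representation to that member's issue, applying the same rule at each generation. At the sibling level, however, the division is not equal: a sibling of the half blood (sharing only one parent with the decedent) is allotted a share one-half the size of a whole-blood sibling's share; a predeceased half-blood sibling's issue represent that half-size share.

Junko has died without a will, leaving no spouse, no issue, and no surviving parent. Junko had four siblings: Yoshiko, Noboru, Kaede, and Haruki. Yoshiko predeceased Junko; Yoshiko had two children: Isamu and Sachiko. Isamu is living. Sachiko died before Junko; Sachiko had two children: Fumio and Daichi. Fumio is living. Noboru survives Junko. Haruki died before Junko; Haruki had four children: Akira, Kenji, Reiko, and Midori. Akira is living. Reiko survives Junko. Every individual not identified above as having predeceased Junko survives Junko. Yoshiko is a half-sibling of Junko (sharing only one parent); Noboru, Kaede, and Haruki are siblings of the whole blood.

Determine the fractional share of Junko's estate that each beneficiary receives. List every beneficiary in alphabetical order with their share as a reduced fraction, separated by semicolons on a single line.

No spouse, descendants, or parent survives, so the estate passes to Junko's siblings per stirpes.
Half-blood siblings count for one-half the weight of whole-blood siblings at the initial division.
Dividing 1 in proportion to weights (total weight 7/2): Yoshiko (weight 1/2) → 1/7; Noboru (weight 1) → 2/7; Kaede (weight 1) → 2/7; Haruki (weight 1) → 2/7.
Yoshiko predeceased; the 1/7 allotted to Yoshiko's branch passes to Yoshiko's issue by representation.
The 1/7 is divided into 2 equal shares of 1/14 among Isamu, Sachiko.
Isamu is living and takes 1/14.
Sachiko predeceased; the 1/14 allotted to Sachiko's branch passes to Sachiko's issue by representation.
The 1/14 is divided into 2 equal shares of 1/28 among Fumio, Daichi.
Fumio is living and takes 1/28.
Daichi is living and takes 1/28.
Noboru is living and takes 2/7.
Kaede is living and takes 2/7.
Haruki predeceased; the 2/7 allotted to Haruki's branch passes to Haruki's issue by representation.
The 2/7 is divided into 4 equal shares of 1/14 among Akira, Kenji, Reiko, Midori.
Akira is living and takes 1/14.
Kenji is living and takes 1/14.
Reiko is living and takes 1/14.
Midori is living and takes 1/14.

Akira 1/14; Daichi 1/28; Fumio 1/28; Isamu 1/14; Kaede 2/7; Kenji 1/14; Midori 1/14; Noboru 2/7; Reiko 1/14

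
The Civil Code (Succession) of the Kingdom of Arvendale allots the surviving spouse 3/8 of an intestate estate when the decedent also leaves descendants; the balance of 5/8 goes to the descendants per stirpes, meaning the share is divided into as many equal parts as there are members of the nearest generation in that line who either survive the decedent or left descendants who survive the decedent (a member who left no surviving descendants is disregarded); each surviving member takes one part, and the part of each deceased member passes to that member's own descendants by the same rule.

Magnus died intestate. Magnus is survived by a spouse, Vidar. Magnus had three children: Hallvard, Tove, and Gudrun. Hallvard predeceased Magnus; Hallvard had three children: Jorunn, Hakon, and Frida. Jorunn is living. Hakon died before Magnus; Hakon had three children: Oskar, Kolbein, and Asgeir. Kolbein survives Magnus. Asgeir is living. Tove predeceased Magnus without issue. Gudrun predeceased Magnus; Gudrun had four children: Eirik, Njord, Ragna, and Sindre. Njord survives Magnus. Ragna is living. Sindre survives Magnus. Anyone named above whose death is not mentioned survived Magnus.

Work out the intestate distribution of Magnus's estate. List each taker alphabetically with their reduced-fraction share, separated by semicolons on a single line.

Vidar, as surviving spouse, takes 3/8.
The remaining 5/8 passes to Magnus's descendants per stirpes.
Tove left no surviving issue, so that branch lapses and is disregarded.
The 5/8 is divided into 2 equal shares of 5/16 among Hallvard, Gudrun.
Hallvard predeceased; the 5/16 allotted to Hallvard's branch passes to Hallvard's issue by representation.
The 5/16 is divided into 3 equal shares of 5/48 among Jorunn, Hakon, Frida.
Jorunn is living and takes 5/48.
Hakon predeceased; the 5/48 allotted to Hakon's branch passes to Hakon's issue by representation.
The 5/48 is divided into 3 equal shares of 5/144 among Oskar, Kolbein, Asgeir.
Oskar is living and takes 5/144.
Kolbein is living and takes 5/144.
Asgeir is living and takes 5/144.
Frida is living and takes 5/48.
Gudrun predeceased; the 5/16 allotted to Gudrun's branch passes to Gudrun's issue by representation.
The 5/16 is divided into 4 equal shares of 5/64 among Eirik, Njord, Ragna, Sindre.
Eirik is living and takes 5/64.
Njord is living and takes 5/64.
Ragna is living and takes 5/64.
Sindre is living and takes 5/64.

Asgeir 5/144; Eirik 5/64; Frida 5/48; Jorunn 5/48; Kolbein 5/144; Njord 5/64; Oskar 5/144; Ragna 5/64; Sindre 5/64; Vidar 3/8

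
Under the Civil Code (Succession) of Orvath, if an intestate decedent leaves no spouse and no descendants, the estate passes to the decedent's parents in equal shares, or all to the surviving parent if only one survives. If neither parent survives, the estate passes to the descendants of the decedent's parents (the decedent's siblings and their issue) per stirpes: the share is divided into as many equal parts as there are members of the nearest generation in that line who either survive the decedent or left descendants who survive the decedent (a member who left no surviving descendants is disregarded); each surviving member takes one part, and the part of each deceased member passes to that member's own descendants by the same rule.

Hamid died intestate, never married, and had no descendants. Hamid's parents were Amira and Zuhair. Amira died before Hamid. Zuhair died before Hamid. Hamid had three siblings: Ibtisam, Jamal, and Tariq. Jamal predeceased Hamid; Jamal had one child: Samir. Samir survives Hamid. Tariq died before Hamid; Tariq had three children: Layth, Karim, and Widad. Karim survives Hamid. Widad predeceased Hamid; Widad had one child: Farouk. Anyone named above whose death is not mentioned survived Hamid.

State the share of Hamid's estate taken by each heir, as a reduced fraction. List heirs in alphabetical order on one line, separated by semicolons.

Farouk 1/9; Ibtisam 1/3; Karim 1/9; Layth 1/9; Samir 1/3

Neither parent survives and there are no descendants, so the estate passes to Hamid's siblings and their issue per stirpes.
The estate is divided into 3 equal shares of 1/3 among Ibtisam, Jamal, Tariq.
Ibtisam is living and takes 1/3.
Jamal predeceased; the 1/3 allotted to Jamal's branch passes to Jamal's issue by representation.
Samir is the sole taker at this level and receives the full 1/3.
Tariq predeceased; the 1/3 allotted to Tariq's branch passes to Tariq's issue by representation.
The 1/3 is divided into 3 equal shares of 1/9 among Layth, Karim, Widad.
Layth is living and takes 1/9.
Karim is living and takes 1/9.
Widad predeceased; the 1/9 allotted to Widad's branch passes to Widad's issue by representation.
Farouk is the sole taker at this level and receives the full 1/9.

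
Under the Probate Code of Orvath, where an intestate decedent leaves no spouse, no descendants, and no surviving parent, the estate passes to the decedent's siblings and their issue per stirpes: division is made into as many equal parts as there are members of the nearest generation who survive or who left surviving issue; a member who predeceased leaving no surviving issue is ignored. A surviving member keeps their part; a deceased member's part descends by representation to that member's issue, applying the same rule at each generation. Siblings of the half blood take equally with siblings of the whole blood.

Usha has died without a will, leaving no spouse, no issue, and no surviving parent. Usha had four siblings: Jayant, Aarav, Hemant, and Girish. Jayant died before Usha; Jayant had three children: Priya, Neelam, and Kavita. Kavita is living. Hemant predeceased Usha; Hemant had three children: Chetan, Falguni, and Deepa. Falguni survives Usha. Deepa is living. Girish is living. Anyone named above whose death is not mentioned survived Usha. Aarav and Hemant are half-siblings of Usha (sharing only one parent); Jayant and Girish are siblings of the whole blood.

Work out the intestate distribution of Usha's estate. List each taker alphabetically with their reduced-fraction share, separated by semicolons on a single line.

No spouse, descendants, or parent survives, so the estate passes to Usha's siblings per stirpes.
Half-blood and whole-blood siblings take equally under the stated rule.
The estate is divided into 4 equal shares of 1/4 among Jayant, Aarav, Hemant, Girish.
Jayant predeceased; the 1/4 allotted to Jayant's branch passes to Jayant's issue by representation.
The 1/4 is divided into 3 equal shares of 1/12 among Priya, Neelam, Kavita.
Priya is living and takes 1/12.
Neelam is living and takes 1/12.
Kavita is living and takes 1/12.
Aarav is living and takes 1/4.
Hemant predeceased; the 1/4 allotted to Hemant's branch passes to Hemant's issue by representation.
The 1/4 is divided into 3 equal shares of 1/12 among Chetan, Falguni, Deepa.
Chetan is living and takes 1/12.
Falguni is living and takes 1/12.
Deepa is living and takes 1/12.
Girish is living and takes 1/4.

Aarav 1/4; Chetan 1/12; Deepa 1/12; Falguni 1/12; Girish 1/4; Kavita 1/12; Neelam 1/12; Priya 1/12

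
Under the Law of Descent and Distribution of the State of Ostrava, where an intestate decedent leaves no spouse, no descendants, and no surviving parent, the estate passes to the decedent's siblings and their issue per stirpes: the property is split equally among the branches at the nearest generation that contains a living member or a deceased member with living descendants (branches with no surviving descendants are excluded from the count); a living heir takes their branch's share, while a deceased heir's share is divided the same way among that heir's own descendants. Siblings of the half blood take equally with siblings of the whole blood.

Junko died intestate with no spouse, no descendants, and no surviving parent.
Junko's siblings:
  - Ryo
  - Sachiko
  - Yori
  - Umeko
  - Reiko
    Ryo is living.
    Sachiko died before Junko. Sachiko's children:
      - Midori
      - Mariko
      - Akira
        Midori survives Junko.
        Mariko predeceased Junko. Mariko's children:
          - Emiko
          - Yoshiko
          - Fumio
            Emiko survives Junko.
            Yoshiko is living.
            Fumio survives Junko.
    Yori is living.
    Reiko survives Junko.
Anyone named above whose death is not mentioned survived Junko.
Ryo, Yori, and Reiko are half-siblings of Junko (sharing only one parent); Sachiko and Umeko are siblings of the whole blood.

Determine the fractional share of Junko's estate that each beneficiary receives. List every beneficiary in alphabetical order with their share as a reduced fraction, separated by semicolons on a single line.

No spouse, descendants, or parent survives, so the estate passes to Junko's siblings per stirpes.
Half-blood and whole-blood siblings take equally under the stated rule.
The estate is divided into 5 equal shares of 1/5 among Ryo, Sachiko, Yori, Umeko, Reiko.
Ryo is living and takes 1/5.
Sachiko predeceased; the 1/5 allotted to Sachiko's branch passes to Sachiko's issue by representation.
The 1/5 is divided into 3 equal shares of 1/15 among Midori, Mariko, Akira.
Midori is living and takes 1/15.
Mariko predeceased; the 1/15 allotted to Mariko's branch passes to Mariko's issue by representation.
The 1/15 is divided into 3 equal shares of 1/45 among Emiko, Yoshiko, Fumio.
Emiko is living and takes 1/45.
Yoshiko is living and takes 1/45.
Fumio is living and takes 1/45.
Akira is living and takes 1/15.
Yori is living and takes 1/5.
Umeko is living and takes 1/5.
Reiko is living and takes 1/5.

Akira 1/15; Emiko 1/45; Fumio 1/45; Midori 1/15; Reiko 1/5; Ryo 1/5; Umeko 1/5; Yori 1/5; Yoshiko 1/45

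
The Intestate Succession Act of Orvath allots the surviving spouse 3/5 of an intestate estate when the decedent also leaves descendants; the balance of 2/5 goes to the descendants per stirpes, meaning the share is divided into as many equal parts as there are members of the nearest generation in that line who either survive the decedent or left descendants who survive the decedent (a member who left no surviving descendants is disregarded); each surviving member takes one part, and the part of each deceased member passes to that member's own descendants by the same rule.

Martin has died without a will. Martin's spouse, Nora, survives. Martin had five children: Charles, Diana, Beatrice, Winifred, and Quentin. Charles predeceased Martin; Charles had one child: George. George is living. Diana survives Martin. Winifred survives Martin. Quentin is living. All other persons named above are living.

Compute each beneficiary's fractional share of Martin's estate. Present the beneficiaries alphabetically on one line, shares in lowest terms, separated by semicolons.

Beatrice 2/25; Diana 2/25; George 2/25; Nora 3/5; Quentin 2/25; Winifred 2/25

Nora, as surviving spouse, takes 3/5.
The remaining 2/5 passes to Martin's descendants per stirpes.
The 2/5 is divided into 5 equal shares of 2/25 among Charles, Diana, Beatrice, Winifred, Quentin.
Charles predeceased; the 2/25 allotted to Charles's branch passes to Charles's issue by representation.
George is the sole taker at this level and receives the full 2/25.
Diana is living and takes 2/25.
Beatrice is living and takes 2/25.
Winifred is living and takes 2/25.
Quentin is living and takes 2/25.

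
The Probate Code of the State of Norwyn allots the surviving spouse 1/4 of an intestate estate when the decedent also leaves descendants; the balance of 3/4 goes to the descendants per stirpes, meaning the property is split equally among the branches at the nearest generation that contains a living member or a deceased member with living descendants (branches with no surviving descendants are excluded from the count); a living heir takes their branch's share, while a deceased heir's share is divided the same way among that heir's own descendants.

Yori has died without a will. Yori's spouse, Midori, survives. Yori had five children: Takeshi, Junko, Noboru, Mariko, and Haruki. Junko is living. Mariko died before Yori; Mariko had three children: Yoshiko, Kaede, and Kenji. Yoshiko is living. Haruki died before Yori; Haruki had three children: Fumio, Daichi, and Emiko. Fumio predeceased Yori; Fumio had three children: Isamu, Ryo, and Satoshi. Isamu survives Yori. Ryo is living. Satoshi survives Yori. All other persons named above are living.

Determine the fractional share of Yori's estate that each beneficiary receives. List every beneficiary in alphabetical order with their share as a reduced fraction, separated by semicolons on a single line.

Midori, as surviving spouse, takes 1/4.
The remaining 3/4 passes to Yori's descendants per stirpes.
The 3/4 is divided into 5 equal shares of 3/20 among Takeshi, Junko, Noboru, Mariko, Haruki.
Takeshi is living and takes 3/20.
Junko is living and takes 3/20.
Noboru is living and takes 3/20.
Mariko predeceased; the 3/20 allotted to Mariko's branch passes to Mariko's issue by representation.
The 3/20 is divided into 3 equal shares of 1/20 among Yoshiko, Kaede, Kenji.
Yoshiko is living and takes 1/20.
Kaede is living and takes 1/20.
Kenji is living and takes 1/20.
Haruki predeceased; the 3/20 allotted to Haruki's branch passes to Haruki's issue by representation.
The 3/20 is divided into 3 equal shares of 1/20 among Fumio, Daichi, Emiko.
Fumio predeceased; the 1/20 allotted to Fumio's branch passes to Fumio's issue by representation.
The 1/20 is divided into 3 equal shares of 1/60 among Isamu, Ryo, Satoshi.
Isamu is living and takes 1/60.
Ryo is living and takes 1/60.
Satoshi is living and takes 1/60.
Daichi is living and takes 1/20.
Emiko is living and takes 1/20.

Daichi 1/20; Emiko 1/20; Isamu 1/60; Junko 3/20; Kaede 1/20; Kenji 1/20; Midori 1/4; Noboru 3/20; Ryo 1/60; Satoshi 1/60; Takeshi 3/20; Yoshiko 1/20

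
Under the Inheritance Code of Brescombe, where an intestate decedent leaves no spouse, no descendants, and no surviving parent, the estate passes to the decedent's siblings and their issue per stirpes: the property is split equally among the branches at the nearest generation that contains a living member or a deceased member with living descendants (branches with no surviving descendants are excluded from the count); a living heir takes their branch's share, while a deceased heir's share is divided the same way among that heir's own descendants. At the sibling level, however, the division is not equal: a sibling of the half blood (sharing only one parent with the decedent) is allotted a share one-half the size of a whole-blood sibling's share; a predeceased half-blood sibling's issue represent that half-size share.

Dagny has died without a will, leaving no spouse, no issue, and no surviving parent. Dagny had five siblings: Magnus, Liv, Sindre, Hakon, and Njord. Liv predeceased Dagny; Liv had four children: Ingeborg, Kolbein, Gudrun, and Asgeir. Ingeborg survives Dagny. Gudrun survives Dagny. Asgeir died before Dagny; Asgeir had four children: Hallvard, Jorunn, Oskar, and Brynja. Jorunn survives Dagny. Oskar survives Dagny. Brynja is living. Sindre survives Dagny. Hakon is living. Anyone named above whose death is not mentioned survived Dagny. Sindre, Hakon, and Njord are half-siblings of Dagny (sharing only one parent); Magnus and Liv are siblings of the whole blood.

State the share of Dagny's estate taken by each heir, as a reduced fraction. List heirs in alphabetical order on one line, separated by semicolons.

Brynja 1/56; Gudrun 1/14; Hakon 1/7; Hallvard 1/56; Ingeborg 1/14; Jorunn 1/56; Kolbein 1/14; Magnus 2/7; Njord 1/7; Oskar 1/56; Sindre 1/7

No spouse, descendants, or parent survives, so the estate passes to Dagny's siblings per stirpes.
Half-blood siblings count for one-half the weight of whole-blood siblings at the initial division.
Dividing 1 in proportion to weights (total weight 7/2): Magnus (weight 1) → 2/7; Liv (weight 1) → 2/7; Sindre (weight 1/2) → 1/7; Hakon (weight 1/2) → 1/7; Njord (weight 1/2) → 1/7.
Magnus is living and takes 2/7.
Liv predeceased; the 2/7 allotted to Liv's branch passes to Liv's issue by representation.
The 2/7 is divided into 4 equal shares of 1/14 among Ingeborg, Kolbein, Gudrun, Asgeir.
Ingeborg is living and takes 1/14.
Kolbein is living and takes 1/14.
Gudrun is living and takes 1/14.
Asgeir predeceased; the 1/14 allotted to Asgeir's branch passes to Asgeir's issue by representation.
The 1/14 is divided into 4 equal shares of 1/56 among Hallvard, Jorunn, Oskar, Brynja.
Hallvard is living and takes 1/56.
Jorunn is living and takes 1/56.
Oskar is living and takes 1/56.
Brynja is living and takes 1/56.
Sindre is living and takes 1/7.
Hakon is living and takes 1/7.
Njord is living and takes 1/7.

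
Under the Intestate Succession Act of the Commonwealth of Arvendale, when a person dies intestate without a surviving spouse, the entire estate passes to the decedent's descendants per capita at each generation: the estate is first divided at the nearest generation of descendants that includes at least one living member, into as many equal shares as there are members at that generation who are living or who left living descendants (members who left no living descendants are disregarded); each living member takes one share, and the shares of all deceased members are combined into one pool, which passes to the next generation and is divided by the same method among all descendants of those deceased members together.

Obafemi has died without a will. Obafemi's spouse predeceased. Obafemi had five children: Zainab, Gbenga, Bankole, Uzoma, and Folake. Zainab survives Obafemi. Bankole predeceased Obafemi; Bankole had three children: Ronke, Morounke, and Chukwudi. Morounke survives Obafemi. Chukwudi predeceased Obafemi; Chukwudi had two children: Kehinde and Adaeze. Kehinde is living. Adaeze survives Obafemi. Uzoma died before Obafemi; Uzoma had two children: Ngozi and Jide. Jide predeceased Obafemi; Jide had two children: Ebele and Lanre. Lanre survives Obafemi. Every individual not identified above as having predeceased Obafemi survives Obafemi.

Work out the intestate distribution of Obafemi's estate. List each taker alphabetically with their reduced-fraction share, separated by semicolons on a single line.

There is no surviving spouse, so the entire estate passes to Obafemi's descendants per capita at each generation.
At generation 1 (Zainab, Gbenga, Bankole, Uzoma, Folake) there are 5 shares of (1)/5 = 1/5 each.
Living: Zainab, Gbenga, and Folake — each takes 1/5.
Deceased: Bankole and Uzoma. Their combined 2/5 is pooled and carried to generation 2.
At generation 2 (Ronke, Morounke, Chukwudi, Ngozi, Jide) there are 5 shares of (2/5)/5 = 2/25 each.
Living: Ronke, Morounke, and Ngozi — each takes 2/25.
Deceased: Chukwudi and Jide. Their combined 4/25 is pooled and carried to generation 3.
At generation 3 (Kehinde, Adaeze, Ebele, Lanre) there are 4 shares of (4/25)/4 = 1/25 each.
Living: Kehinde, Adaeze, Ebele, and Lanre — each takes 1/25.

Adaeze 1/25; Ebele 1/25; Folake 1/5; Gbenga 1/5; Kehinde 1/25; Lanre 1/25; Morounke 2/25; Ngozi 2/25; Ronke 2/25; Zainab 1/5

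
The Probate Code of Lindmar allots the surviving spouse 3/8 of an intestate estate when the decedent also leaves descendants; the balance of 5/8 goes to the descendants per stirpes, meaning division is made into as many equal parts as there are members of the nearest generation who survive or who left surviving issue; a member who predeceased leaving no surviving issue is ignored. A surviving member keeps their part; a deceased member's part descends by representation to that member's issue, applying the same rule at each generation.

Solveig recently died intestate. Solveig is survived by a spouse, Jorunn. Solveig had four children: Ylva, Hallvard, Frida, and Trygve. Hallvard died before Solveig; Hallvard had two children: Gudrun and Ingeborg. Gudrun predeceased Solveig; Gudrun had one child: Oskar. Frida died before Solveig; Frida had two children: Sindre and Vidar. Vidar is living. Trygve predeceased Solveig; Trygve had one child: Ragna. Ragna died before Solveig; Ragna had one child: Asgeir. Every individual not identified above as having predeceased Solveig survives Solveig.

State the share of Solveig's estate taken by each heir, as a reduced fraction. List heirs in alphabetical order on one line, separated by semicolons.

Jorunn, as surviving spouse, takes 3/8.
The remaining 5/8 passes to Solveig's descendants per stirpes.
The 5/8 is divided into 4 equal shares of 5/32 among Ylva, Hallvard, Frida, Trygve.
Ylva is living and takes 5/32.
Hallvard predeceased; the 5/32 allotted to Hallvard's branch passes to Hallvard's issue by representation.
The 5/32 is divided into 2 equal shares of 5/64 among Gudrun, Ingeborg.
Gudrun predeceased; the 5/64 allotted to Gudrun's branch passes to Gudrun's issue by representation.
Oskar is the sole taker at this level and receives the full 5/64.
Ingeborg is living and takes 5/64.
Frida predeceased; the 5/32 allotted to Frida's branch passes to Frida's issue by representation.
The 5/32 is divided into 2 equal shares of 5/64 among Sindre, Vidar.
Sindre is living and takes 5/64.
Vidar is living and takes 5/64.
Trygve predeceased; the 5/32 allotted to Trygve's branch passes to Trygve's issue by representation.
Ragna's line is the sole branch at this level, so the full 5/32 passes to Ragna's issue by representation.
Asgeir is the sole taker at this level and receives the full 5/32.

Asgeir 5/32; Ingeborg 5/64; Jorunn 3/8; Oskar 5/64; Sindre 5/64; Vidar 5/64; Ylva 5/32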